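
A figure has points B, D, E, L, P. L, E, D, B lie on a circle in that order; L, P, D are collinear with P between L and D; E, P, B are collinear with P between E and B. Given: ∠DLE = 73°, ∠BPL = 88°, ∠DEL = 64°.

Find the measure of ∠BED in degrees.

1. ∠EDL = 43°  [△LED]
2. ∠DPE = 88°  [vertical angles at P]
3. ∠BED = 49°  [△EPD]

∠BED = 49°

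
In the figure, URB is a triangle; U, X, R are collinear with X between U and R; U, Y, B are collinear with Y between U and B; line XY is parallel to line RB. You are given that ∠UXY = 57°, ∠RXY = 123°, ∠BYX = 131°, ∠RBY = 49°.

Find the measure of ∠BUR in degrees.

1. ∠BRU = 57°  [XY∥RB, corresponding at X]
2. ∠RBU = 49°  [Y on ray BU]
3. ∠BUR = 74°  [△URB]

∠BUR = 74°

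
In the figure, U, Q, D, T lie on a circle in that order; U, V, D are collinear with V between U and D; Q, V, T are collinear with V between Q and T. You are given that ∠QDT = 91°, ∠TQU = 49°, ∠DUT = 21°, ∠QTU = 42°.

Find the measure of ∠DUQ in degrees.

∠DUQ = 68°

1. ∠TDU = 49°  [same arc UT]
2. ∠DTU = 110°  [△UDT]
3. ∠QDU = 42°  [same arc UQ]
4. ∠DQU = 70°  [cyclic UQDT, opposite ∠Q+∠T]
5. ∠DUQ = 68°  [△UQD]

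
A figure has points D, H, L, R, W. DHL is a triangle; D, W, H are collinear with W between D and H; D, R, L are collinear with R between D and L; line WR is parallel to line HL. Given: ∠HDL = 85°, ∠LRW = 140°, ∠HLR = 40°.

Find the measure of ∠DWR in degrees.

1. ∠RDW = 85°  [W on DH, R on DL]
2. ∠DRW = 40°  [linear pair at R on DL]
3. ∠DWR = 55°  [△DWR]

∠DWR = 55°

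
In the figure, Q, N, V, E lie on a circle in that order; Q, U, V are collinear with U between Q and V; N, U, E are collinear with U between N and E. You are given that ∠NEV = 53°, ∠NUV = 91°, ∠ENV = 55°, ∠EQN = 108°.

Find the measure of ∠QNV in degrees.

1. ∠NQV = 53°  [same arc NV]
2. ∠NVQ = 34°  [△NUV]
3. ∠QNV = 93°  [△QNV]

∠QNV = 93°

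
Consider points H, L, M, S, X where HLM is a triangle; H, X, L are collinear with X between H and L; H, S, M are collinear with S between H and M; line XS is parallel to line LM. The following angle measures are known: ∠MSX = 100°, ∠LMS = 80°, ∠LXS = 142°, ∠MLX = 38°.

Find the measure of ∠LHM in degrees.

1. ∠HML = 80°  [S on ray MH]
2. ∠HLM = 38°  [X on ray LH]
3. ∠LHM = 62°  [△HLM]

∠LHM = 62°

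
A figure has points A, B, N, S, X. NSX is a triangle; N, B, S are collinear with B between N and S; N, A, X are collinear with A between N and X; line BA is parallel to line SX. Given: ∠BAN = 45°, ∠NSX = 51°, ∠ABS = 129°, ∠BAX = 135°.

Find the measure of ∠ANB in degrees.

∠ANB = 84°

1. ∠NXS = 45°  [BA∥SX, corresponding at A]
2. ∠SNX = 84°  [△NSX]
3. ∠ANB = 84°  [B on NS, A on NX]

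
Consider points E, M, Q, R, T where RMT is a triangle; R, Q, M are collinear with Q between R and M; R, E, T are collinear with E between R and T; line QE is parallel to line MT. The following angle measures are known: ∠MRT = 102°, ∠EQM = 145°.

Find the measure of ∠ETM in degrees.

1. ∠ERQ = 102°  [Q on RM, E on RT]
2. ∠EQR = 35°  [linear pair at Q on RM]
3. ∠QER = 43°  [△RQE]
4. ∠QET = 137°  [linear pair at E on RT]
5. ∠ETM = 43°  [QE∥MT, co-interior at T–E]

∠ETM = 43°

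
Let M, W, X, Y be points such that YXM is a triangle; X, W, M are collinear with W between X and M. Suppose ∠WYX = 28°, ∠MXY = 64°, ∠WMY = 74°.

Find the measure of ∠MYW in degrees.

∠MYW = 14°

1. ∠WXY = 64°  [W on ray XM]
2. ∠XWY = 88°  [△YXW]
3. ∠MWY = 92°  [linear pair at W on XM]
4. ∠MYW = 14°  [△YWM]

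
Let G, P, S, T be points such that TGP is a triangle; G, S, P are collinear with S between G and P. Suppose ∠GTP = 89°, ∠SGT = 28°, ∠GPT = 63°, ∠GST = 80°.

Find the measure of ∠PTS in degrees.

1. ∠SPT = 63°  [S on ray PG]
2. ∠PST = 100°  [linear pair at S on GP]
3. ∠PTS = 17°  [△TSP]

∠PTS = 17°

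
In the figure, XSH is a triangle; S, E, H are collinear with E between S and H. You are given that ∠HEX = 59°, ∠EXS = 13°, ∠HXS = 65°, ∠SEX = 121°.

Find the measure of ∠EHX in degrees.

1. ∠ESX = 46°  [△XSE]
2. ∠HSX = 46°  [E on ray SH]
3. ∠SHX = 69°  [△XSH]
4. ∠EHX = 69°  [E on ray HS]

∠EHX = 69°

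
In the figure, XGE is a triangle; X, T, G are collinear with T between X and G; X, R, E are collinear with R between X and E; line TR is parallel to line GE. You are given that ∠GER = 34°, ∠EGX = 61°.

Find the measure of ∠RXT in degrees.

∠RXT = 85°

1. ∠GEX = 34°  [R on ray EX]
2. ∠EXG = 85°  [△XGE]
3. ∠RXT = 85°  [T on XG, R on XE]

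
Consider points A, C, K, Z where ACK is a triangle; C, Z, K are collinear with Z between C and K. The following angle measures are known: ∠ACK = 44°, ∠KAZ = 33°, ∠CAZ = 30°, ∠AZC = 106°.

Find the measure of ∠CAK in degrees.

1. ∠AZK = 74°  [linear pair at Z on CK]
2. ∠AKZ = 73°  [△AZK]
3. ∠AKC = 73°  [Z on ray KC]
4. ∠CAK = 63°  [△ACK]

∠CAK = 63°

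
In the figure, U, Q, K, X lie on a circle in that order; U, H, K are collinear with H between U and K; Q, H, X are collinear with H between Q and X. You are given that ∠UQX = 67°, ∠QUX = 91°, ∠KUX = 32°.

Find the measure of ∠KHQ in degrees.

∠KHQ = 126°

1. ∠QXU = 22°  [△UQX]
2. ∠KQX = 32°  [same arc KX]
3. ∠QKU = 22°  [same arc UQ]
4. ∠KHQ = 126°  [△QHK]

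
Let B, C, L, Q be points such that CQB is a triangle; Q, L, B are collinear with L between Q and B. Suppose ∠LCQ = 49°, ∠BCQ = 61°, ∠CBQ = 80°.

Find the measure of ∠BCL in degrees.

1. ∠BQC = 39°  [△CQB]
2. ∠CBL = 80°  [L on ray BQ]
3. ∠CQL = 39°  [L on ray QB]
4. ∠CLQ = 92°  [△CQL]
5. ∠BLC = 88°  [linear pair at L on QB]
6. ∠BCL = 12°  [△CLB]

∠BCL = 12°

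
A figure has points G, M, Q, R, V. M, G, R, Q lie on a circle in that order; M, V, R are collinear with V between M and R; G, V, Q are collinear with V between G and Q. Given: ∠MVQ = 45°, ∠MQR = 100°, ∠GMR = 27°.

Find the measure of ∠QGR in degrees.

1. ∠GVR = 45°  [vertical angles at V]
2. ∠MGR = 80°  [cyclic MGRQ, opposite ∠G+∠Q]
3. ∠GRM = 73°  [△MGR]
4. ∠QGR = 62°  [△GVR]

∠QGR = 62°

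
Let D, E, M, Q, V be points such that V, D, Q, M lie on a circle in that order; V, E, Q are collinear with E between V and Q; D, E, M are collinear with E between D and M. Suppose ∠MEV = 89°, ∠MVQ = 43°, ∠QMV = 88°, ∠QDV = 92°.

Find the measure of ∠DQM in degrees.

1. ∠MEQ = 91°  [linear pair at E on VQ]
2. ∠MDQ = 43°  [same arc QM]
3. ∠MQV = 49°  [△VQM]
4. ∠DMQ = 40°  [△QEM]
5. ∠DQM = 97°  [△DQM]

∠DQM = 97°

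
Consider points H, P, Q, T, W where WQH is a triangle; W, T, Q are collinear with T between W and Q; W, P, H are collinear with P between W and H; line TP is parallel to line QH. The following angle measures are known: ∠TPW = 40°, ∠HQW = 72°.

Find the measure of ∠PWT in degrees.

∠PWT = 68°

1. ∠QHW = 40°  [TP∥QH, corresponding at P]
2. ∠HWQ = 68°  [△WQH]
3. ∠PWT = 68°  [T on WQ, P on WH]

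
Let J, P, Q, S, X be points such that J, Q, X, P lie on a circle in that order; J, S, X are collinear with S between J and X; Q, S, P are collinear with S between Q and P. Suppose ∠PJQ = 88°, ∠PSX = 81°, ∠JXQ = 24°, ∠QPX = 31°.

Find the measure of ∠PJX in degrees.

∠PJX = 57°

1. ∠JSP = 99°  [linear pair at S on JX]
2. ∠JPQ = 24°  [same arc JQ]
3. ∠PJX = 57°  [△JSP]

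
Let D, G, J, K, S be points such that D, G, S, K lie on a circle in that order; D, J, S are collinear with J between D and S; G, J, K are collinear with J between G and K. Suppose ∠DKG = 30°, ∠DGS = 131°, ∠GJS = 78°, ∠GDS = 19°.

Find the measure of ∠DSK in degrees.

1. ∠DJK = 78°  [vertical angles at J]
2. ∠GKS = 19°  [same arc GS]
3. ∠KJS = 102°  [linear pair at J on DS]
4. ∠DSK = 59°  [△SJK]

∠DSK = 59°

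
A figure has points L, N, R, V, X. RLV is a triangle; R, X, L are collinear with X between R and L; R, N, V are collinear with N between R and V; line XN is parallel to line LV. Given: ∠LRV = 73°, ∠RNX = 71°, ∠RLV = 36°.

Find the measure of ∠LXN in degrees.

1. ∠NRX = 73°  [X on RL, N on RV]
2. ∠NXR = 36°  [△RXN]
3. ∠LXN = 144°  [linear pair at X on RL]

∠LXN = 144°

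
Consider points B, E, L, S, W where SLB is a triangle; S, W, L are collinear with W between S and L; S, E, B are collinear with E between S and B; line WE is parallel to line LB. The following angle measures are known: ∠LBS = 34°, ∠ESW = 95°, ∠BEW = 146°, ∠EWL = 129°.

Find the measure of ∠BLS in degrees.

∠BLS = 51°

1. ∠SEW = 34°  [WE∥LB, corresponding at E]
2. ∠EWS = 51°  [△SWE]
3. ∠BLS = 51°  [WE∥LB, corresponding at W]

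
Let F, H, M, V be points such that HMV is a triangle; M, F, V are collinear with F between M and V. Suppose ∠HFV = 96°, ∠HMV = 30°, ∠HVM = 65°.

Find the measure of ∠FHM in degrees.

∠FHM = 66°

1. ∠HFM = 84°  [linear pair at F on MV]
2. ∠FMH = 30°  [F on ray MV]
3. ∠FHM = 66°  [△HMF]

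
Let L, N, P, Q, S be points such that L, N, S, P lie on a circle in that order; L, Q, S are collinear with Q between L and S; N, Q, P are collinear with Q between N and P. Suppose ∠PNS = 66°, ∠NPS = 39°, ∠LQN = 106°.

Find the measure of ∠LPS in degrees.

1. ∠PLS = 66°  [same arc SP]
2. ∠PQS = 106°  [vertical angles at Q]
3. ∠LSP = 35°  [△SQP]
4. ∠LPS = 79°  [△LSP]

∠LPS = 79°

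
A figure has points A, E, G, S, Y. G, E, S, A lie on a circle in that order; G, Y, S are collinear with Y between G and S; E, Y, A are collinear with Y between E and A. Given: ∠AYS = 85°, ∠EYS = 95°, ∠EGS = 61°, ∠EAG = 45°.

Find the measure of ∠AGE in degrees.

∠AGE = 101°

1. ∠EYG = 85°  [vertical angles at Y]
2. ∠AEG = 34°  [△GYE]
3. ∠AGE = 101°  [△GEA]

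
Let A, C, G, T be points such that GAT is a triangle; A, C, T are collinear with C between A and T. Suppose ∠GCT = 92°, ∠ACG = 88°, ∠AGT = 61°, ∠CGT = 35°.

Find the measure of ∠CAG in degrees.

1. ∠CTG = 53°  [△GCT]
2. ∠ATG = 53°  [C on ray TA]
3. ∠GAT = 66°  [△GAT]
4. ∠CAG = 66°  [C on ray AT]

∠CAG = 66°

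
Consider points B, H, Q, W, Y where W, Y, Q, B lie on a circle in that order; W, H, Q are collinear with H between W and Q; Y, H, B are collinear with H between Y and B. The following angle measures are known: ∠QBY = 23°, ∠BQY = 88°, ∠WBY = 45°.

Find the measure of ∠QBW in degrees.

1. ∠QWY = 23°  [same arc YQ]
2. ∠WQY = 45°  [same arc WY]
3. ∠QYW = 112°  [△WYQ]
4. ∠QBW = 68°  [cyclic WYQB, opposite ∠Y+∠B]

∠QBW = 68°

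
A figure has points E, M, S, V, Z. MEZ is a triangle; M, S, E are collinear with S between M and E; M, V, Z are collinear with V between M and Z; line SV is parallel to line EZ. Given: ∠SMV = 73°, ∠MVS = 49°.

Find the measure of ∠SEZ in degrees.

1. ∠MSV = 58°  [△MSV]
2. ∠ESV = 122°  [linear pair at S on ME]
3. ∠SEZ = 58°  [SV∥EZ, co-interior at E–S]

∠SEZ = 58°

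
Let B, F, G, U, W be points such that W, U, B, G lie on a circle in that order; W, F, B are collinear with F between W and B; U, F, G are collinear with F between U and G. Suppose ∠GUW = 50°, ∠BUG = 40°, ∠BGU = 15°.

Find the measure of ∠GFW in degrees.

∠GFW = 65°

1. ∠GBW = 50°  [same arc WG]
2. ∠BFG = 115°  [△BFG]
3. ∠GFW = 65°  [linear pair at F on WB]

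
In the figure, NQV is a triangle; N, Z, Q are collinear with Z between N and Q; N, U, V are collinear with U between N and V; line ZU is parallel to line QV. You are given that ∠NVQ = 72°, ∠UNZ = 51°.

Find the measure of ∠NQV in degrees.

∠NQV = 57°

1. ∠NUZ = 72°  [ZU∥QV, corresponding at U]
2. ∠NZU = 57°  [△NZU]
3. ∠NQV = 57°  [ZU∥QV, corresponding at Z]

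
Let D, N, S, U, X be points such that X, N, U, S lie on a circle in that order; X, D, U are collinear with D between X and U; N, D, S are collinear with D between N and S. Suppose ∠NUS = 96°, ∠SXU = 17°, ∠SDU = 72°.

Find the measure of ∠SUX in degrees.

1. ∠SNU = 17°  [same arc US]
2. ∠NSU = 67°  [△NUS]
3. ∠SUX = 41°  [△UDS]

∠SUX = 41°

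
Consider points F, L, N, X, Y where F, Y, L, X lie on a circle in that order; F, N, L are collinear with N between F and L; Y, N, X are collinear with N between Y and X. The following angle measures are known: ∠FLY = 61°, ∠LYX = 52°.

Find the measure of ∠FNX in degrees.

∠FNX = 67°

1. ∠FXY = 61°  [same arc FY]
2. ∠LFX = 52°  [same arc LX]
3. ∠FNX = 67°  [△FNX]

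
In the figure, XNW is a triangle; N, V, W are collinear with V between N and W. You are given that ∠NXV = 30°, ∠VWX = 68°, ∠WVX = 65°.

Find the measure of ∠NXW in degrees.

1. ∠NWX = 68°  [V on ray WN]
2. ∠NVX = 115°  [linear pair at V on NW]
3. ∠VNX = 35°  [△XNV]
4. ∠WNX = 35°  [V on ray NW]
5. ∠NXW = 77°  [△XNW]

∠NXW = 77°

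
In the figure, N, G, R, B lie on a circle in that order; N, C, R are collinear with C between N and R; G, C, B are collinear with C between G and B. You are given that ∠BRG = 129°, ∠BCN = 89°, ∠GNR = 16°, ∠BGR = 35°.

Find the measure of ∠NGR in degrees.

1. ∠GCR = 89°  [vertical angles at C]
2. ∠GRN = 56°  [△GCR]
3. ∠NGR = 108°  [△NGR]

∠NGR = 108°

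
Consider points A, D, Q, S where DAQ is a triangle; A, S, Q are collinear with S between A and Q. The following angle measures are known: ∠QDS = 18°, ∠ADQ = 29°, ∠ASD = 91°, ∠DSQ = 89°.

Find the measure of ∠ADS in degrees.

1. ∠DQS = 73°  [△DSQ]
2. ∠AQD = 73°  [S on ray QA]
3. ∠DAQ = 78°  [△DAQ]
4. ∠DAS = 78°  [S on ray AQ]
5. ∠ADS = 11°  [△DAS]

∠ADS = 11°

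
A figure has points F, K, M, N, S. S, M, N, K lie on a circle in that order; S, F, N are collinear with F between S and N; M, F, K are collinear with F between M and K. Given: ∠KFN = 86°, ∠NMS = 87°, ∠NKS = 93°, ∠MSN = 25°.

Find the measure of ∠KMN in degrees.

∠KMN = 18°

1. ∠MFS = 86°  [vertical angles at F]
2. ∠MNS = 68°  [△SMN]
3. ∠MFN = 94°  [linear pair at F on SN]
4. ∠KMN = 18°  [△MFN]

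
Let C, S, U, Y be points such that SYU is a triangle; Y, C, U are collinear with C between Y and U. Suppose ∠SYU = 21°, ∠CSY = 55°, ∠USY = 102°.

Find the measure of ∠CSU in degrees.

1. ∠SUY = 57°  [△SYU]
2. ∠CYS = 21°  [C on ray YU]
3. ∠SCY = 104°  [△SYC]
4. ∠CUS = 57°  [C on ray UY]
5. ∠SCU = 76°  [linear pair at C on YU]
6. ∠CSU = 47°  [△SCU]

∠CSU = 47°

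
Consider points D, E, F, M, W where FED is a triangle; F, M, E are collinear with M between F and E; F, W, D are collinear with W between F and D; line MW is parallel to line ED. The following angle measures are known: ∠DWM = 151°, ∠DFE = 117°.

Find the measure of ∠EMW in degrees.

∠EMW = 146°

1. ∠FWM = 29°  [linear pair at W on FD]
2. ∠MFW = 117°  [M on FE, W on FD]
3. ∠FMW = 34°  [△FMW]
4. ∠EMW = 146°  [linear pair at M on FE]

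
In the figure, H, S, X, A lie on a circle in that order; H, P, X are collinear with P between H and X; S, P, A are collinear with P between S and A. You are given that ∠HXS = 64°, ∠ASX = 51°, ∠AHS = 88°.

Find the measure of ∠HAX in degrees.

1. ∠HAS = 64°  [same arc HS]
2. ∠AHX = 51°  [same arc XA]
3. ∠ASH = 28°  [△HSA]
4. ∠AXH = 28°  [same arc HA]
5. ∠HAX = 101°  [△HXA]

∠HAX = 101°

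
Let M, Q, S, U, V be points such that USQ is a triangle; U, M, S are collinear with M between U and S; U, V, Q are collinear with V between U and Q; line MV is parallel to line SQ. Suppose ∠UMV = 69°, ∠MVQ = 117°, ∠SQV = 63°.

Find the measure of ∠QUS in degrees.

1. ∠QSU = 69°  [MV∥SQ, corresponding at M]
2. ∠SQU = 63°  [V on ray QU]
3. ∠QUS = 48°  [△USQ]

∠QUS = 48°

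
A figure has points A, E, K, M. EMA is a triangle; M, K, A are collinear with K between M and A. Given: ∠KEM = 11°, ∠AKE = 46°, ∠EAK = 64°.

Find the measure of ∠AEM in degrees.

1. ∠EKM = 134°  [linear pair at K on MA]
2. ∠EAM = 64°  [K on ray AM]
3. ∠EMK = 35°  [△EMK]
4. ∠AME = 35°  [K on ray MA]
5. ∠AEM = 81°  [△EMA]

∠AEM = 81°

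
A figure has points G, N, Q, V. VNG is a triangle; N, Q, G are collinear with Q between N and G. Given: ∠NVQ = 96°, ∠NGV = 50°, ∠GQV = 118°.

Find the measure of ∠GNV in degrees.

1. ∠NQV = 62°  [linear pair at Q on NG]
2. ∠QNV = 22°  [△VNQ]
3. ∠GNV = 22°  [Q on ray NG]

∠GNV = 22°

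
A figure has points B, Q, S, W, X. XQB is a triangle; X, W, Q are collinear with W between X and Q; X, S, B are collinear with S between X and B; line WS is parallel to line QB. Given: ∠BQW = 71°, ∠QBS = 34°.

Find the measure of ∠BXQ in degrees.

∠BXQ = 75°

1. ∠BQX = 71°  [W on ray QX]
2. ∠QBX = 34°  [S on ray BX]
3. ∠BXQ = 75°  [△XQB]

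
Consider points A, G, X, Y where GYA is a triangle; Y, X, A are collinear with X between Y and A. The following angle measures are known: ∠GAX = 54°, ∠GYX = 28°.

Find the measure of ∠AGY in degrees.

∠AGY = 98°

1. ∠GAY = 54°  [X on ray AY]
2. ∠AYG = 28°  [X on ray YA]
3. ∠AGY = 98°  [△GYA]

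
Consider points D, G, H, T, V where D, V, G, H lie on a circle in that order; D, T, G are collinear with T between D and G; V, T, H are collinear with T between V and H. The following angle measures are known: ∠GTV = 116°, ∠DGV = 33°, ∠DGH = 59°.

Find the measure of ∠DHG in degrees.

1. ∠DTH = 116°  [vertical angles at T]
2. ∠DHV = 33°  [same arc DV]
3. ∠GDH = 31°  [△DTH]
4. ∠DHG = 90°  [△DGH]

∠DHG = 90°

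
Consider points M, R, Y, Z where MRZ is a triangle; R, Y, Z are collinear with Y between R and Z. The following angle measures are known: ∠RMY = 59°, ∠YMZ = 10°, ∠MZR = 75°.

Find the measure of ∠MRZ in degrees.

∠MRZ = 36°

1. ∠MZY = 75°  [Y on ray ZR]
2. ∠MYZ = 95°  [△MYZ]
3. ∠MYR = 85°  [linear pair at Y on RZ]
4. ∠MRY = 36°  [△MRY]
5. ∠MRZ = 36°  [Y on ray RZ]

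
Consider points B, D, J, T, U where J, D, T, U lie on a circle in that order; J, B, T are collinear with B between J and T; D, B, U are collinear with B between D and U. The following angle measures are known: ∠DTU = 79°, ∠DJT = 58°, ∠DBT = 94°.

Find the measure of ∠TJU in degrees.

1. ∠DUT = 58°  [same arc DT]
2. ∠TDU = 43°  [△DTU]
3. ∠TJU = 43°  [same arc TU]

∠TJU = 43°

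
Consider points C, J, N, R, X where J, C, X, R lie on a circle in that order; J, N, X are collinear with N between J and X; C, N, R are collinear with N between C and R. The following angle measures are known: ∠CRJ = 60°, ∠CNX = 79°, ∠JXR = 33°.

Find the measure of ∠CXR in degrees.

∠CXR = 93°

1. ∠JCR = 33°  [same arc JR]
2. ∠CJR = 87°  [△JCR]
3. ∠CXR = 93°  [cyclic JCXR, opposite ∠J+∠X]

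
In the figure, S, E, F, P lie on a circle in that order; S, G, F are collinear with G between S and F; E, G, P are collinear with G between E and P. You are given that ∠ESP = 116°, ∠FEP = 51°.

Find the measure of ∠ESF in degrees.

∠ESF = 65°

1. ∠EFP = 64°  [cyclic SEFP, opposite ∠S+∠F]
2. ∠EPF = 65°  [△EFP]
3. ∠ESF = 65°  [same arc EF]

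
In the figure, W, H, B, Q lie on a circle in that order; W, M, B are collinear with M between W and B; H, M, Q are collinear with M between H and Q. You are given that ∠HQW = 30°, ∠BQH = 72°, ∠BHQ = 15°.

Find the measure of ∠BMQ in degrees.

1. ∠BWQ = 15°  [same arc BQ]
2. ∠QMW = 135°  [△WMQ]
3. ∠BMQ = 45°  [linear pair at M on WB]

∠BMQ = 45°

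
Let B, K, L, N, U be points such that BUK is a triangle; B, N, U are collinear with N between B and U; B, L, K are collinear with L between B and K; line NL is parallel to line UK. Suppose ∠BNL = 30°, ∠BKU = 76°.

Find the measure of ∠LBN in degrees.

∠LBN = 74°

1. ∠BUK = 30°  [NL∥UK, corresponding at N]
2. ∠KBU = 74°  [△BUK]
3. ∠LBN = 74°  [N on BU, L on BK]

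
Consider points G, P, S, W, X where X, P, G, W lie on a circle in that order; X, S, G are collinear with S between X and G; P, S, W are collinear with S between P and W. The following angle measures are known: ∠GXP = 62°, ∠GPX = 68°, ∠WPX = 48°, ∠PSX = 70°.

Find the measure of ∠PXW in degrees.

∠PXW = 82°

1. ∠PGX = 50°  [△XPG]
2. ∠PWX = 50°  [same arc XP]
3. ∠PXW = 82°  [△XPW]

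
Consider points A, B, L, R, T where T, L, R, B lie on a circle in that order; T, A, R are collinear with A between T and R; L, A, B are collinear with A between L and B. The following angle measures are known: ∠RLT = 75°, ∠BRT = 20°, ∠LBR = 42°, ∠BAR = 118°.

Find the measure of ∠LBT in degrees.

1. ∠RBT = 105°  [cyclic TLRB, opposite ∠L+∠B]
2. ∠BTR = 55°  [△TRB]
3. ∠BAT = 62°  [linear pair at A on TR]
4. ∠LBT = 63°  [△TAB]

∠LBT = 63°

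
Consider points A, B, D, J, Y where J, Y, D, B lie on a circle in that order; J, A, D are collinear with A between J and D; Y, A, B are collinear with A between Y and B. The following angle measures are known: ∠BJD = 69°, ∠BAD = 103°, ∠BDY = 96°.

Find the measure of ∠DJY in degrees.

1. ∠BYD = 69°  [same arc DB]
2. ∠DBY = 15°  [△YDB]
3. ∠DJY = 15°  [same arc YD]

∠DJY = 15°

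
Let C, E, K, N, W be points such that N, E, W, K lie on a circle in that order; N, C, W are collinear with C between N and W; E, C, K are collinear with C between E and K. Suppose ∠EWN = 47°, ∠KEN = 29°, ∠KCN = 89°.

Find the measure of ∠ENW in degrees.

∠ENW = 60°

1. ∠KWN = 29°  [same arc NK]
2. ∠KCW = 91°  [linear pair at C on NW]
3. ∠EKW = 60°  [△WCK]
4. ∠ENW = 60°  [same arc EW]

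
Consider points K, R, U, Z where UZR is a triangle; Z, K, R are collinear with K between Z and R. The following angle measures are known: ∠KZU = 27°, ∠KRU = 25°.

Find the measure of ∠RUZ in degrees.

∠RUZ = 128°

1. ∠RZU = 27°  [K on ray ZR]
2. ∠URZ = 25°  [K on ray RZ]
3. ∠RUZ = 128°  [△UZR]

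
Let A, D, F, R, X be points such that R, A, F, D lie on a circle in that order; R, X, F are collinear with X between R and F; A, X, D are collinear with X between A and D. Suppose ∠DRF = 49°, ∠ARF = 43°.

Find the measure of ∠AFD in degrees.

1. ∠DAF = 49°  [same arc FD]
2. ∠ADF = 43°  [same arc AF]
3. ∠AFD = 88°  [△AFD]

∠AFD = 88°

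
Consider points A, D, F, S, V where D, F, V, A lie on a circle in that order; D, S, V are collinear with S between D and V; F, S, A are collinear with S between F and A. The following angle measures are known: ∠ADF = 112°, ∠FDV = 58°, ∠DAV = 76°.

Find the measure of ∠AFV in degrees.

1. ∠AVF = 68°  [cyclic DFVA, opposite ∠D+∠V]
2. ∠FAV = 58°  [same arc FV]
3. ∠AFV = 54°  [△FVA]

∠AFV = 54°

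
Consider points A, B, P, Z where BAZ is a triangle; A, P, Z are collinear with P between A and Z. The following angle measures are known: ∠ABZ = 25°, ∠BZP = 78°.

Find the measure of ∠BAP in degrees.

1. ∠AZB = 78°  [P on ray ZA]
2. ∠BAZ = 77°  [△BAZ]
3. ∠BAP = 77°  [P on ray AZ]

∠BAP = 77°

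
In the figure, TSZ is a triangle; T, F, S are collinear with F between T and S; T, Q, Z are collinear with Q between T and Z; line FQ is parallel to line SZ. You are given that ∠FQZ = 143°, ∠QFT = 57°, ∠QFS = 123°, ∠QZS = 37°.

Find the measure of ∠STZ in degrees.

∠STZ = 86°

1. ∠FQT = 37°  [linear pair at Q on TZ]
2. ∠FTQ = 86°  [△TFQ]
3. ∠STZ = 86°  [F on TS, Q on TZ]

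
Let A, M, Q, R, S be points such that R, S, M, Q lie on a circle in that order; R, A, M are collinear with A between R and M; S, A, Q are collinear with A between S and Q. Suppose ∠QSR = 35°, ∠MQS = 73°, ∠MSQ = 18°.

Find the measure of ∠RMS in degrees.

1. ∠QMR = 35°  [same arc RQ]
2. ∠MAQ = 72°  [△MAQ]
3. ∠MRQ = 18°  [same arc MQ]
4. ∠QAR = 108°  [linear pair at A on RM]
5. ∠RQS = 54°  [△RAQ]
6. ∠RMS = 54°  [same arc RS]

∠RMS = 54°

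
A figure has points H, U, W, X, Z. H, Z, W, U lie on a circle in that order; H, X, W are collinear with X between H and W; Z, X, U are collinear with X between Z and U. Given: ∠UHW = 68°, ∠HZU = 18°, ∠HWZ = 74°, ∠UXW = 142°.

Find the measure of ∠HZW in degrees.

∠HZW = 86°

1. ∠HWU = 18°  [same arc HU]
2. ∠HUW = 94°  [△HWU]
3. ∠HZW = 86°  [cyclic HZWU, opposite ∠Z+∠U]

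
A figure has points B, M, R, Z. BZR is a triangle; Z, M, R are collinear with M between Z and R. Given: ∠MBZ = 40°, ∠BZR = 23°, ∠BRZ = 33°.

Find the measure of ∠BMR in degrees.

∠BMR = 63°

1. ∠BZM = 23°  [M on ray ZR]
2. ∠BMZ = 117°  [△BZM]
3. ∠BMR = 63°  [linear pair at M on ZR]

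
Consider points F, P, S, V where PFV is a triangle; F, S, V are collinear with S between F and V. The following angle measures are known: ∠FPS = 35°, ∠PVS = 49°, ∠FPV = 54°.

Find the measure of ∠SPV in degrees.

1. ∠FVP = 49°  [S on ray VF]
2. ∠PFV = 77°  [△PFV]
3. ∠PFS = 77°  [S on ray FV]
4. ∠FSP = 68°  [△PFS]
5. ∠PSV = 112°  [linear pair at S on FV]
6. ∠SPV = 19°  [△PSV]

∠SPV = 19°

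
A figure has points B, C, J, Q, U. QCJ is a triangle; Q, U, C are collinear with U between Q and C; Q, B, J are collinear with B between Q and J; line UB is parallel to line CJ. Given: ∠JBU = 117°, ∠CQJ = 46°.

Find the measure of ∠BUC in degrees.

∠BUC = 109°

1. ∠QBU = 63°  [linear pair at B on QJ]
2. ∠BQU = 46°  [U on QC, B on QJ]
3. ∠BUQ = 71°  [△QUB]
4. ∠BUC = 109°  [linear pair at U on QC]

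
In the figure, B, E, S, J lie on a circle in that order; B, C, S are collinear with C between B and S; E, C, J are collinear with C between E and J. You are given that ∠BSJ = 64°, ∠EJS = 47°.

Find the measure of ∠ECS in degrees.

∠ECS = 111°

1. ∠BEJ = 64°  [same arc BJ]
2. ∠EBS = 47°  [same arc ES]
3. ∠BCE = 69°  [△BCE]
4. ∠ECS = 111°  [linear pair at C on BS]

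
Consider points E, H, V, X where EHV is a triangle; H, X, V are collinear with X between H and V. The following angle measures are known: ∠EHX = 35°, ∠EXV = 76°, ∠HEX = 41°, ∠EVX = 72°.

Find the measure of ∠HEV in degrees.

1. ∠EHV = 35°  [X on ray HV]
2. ∠EVH = 72°  [X on ray VH]
3. ∠HEV = 73°  [△EHV]

∠HEV = 73°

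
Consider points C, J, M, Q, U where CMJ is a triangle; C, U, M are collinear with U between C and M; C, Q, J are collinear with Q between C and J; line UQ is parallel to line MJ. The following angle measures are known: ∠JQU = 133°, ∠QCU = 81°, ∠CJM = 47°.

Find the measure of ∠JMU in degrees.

∠JMU = 52°

1. ∠JCM = 81°  [U on CM, Q on CJ]
2. ∠CMJ = 52°  [△CMJ]
3. ∠JMU = 52°  [U on ray MC]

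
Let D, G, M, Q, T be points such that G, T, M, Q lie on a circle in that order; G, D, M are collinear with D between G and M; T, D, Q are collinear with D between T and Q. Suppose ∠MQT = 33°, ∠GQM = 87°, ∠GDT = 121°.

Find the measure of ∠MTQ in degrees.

∠MTQ = 67°

1. ∠MGT = 33°  [same arc TM]
2. ∠GTM = 93°  [cyclic GTMQ, opposite ∠T+∠Q]
3. ∠MDT = 59°  [linear pair at D on GM]
4. ∠GMT = 54°  [△GTM]
5. ∠MTQ = 67°  [△TDM]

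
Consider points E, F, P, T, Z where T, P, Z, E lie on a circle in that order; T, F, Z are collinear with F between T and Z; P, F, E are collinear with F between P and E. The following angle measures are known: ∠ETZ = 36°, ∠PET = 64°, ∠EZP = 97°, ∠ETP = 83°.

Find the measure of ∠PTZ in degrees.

1. ∠EPZ = 36°  [same arc ZE]
2. ∠PEZ = 47°  [△PZE]
3. ∠PTZ = 47°  [same arc PZ]

∠PTZ = 47°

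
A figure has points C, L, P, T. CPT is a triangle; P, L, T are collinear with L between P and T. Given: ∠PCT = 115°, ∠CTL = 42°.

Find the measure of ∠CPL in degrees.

1. ∠CTP = 42°  [L on ray TP]
2. ∠CPT = 23°  [△CPT]
3. ∠CPL = 23°  [L on ray PT]

∠CPL = 23°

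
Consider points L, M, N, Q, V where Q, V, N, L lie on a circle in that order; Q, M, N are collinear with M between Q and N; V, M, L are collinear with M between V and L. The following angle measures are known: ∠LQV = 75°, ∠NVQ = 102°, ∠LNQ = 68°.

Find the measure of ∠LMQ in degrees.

1. ∠NLQ = 78°  [cyclic QVNL, opposite ∠V+∠L]
2. ∠LVQ = 68°  [same arc QL]
3. ∠LQN = 34°  [△QNL]
4. ∠QLV = 37°  [△QVL]
5. ∠LMQ = 109°  [△QML]

∠LMQ = 109°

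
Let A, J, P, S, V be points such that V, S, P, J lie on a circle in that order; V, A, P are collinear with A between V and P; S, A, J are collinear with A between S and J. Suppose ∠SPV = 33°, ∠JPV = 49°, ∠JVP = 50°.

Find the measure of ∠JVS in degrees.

1. ∠SJV = 33°  [same arc VS]
2. ∠JSV = 49°  [same arc VJ]
3. ∠JVS = 98°  [△VSJ]

∠JVS = 98°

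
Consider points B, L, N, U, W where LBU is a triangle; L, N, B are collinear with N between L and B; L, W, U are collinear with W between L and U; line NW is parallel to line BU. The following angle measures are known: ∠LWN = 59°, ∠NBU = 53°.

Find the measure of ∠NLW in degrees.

∠NLW = 68°

1. ∠BUL = 59°  [NW∥BU, corresponding at W]
2. ∠LBU = 53°  [N on ray BL]
3. ∠BLU = 68°  [△LBU]
4. ∠NLW = 68°  [N on LB, W on LU]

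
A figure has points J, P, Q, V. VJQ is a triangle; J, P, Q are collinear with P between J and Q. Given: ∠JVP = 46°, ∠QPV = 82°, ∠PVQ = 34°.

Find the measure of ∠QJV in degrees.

∠QJV = 36°

1. ∠JPV = 98°  [linear pair at P on JQ]
2. ∠PJV = 36°  [△VJP]
3. ∠QJV = 36°  [P on ray JQ]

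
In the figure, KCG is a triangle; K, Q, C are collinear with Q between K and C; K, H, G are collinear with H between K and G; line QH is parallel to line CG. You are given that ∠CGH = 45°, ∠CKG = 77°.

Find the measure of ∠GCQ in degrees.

1. ∠CGK = 45°  [H on ray GK]
2. ∠GCK = 58°  [△KCG]
3. ∠GCQ = 58°  [Q on ray CK]

∠GCQ = 58°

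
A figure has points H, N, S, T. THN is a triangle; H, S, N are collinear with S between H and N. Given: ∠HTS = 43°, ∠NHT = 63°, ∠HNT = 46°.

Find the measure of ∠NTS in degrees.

∠NTS = 28°

1. ∠SHT = 63°  [S on ray HN]
2. ∠SNT = 46°  [S on ray NH]
3. ∠HST = 74°  [△THS]
4. ∠NST = 106°  [linear pair at S on HN]
5. ∠NTS = 28°  [△TSN]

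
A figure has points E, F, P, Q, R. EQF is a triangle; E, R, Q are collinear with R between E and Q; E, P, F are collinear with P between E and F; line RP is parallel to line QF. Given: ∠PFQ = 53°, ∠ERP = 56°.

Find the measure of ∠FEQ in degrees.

∠FEQ = 71°

1. ∠EFQ = 53°  [P on ray FE]
2. ∠EQF = 56°  [RP∥QF, corresponding at R]
3. ∠FEQ = 71°  [△EQF]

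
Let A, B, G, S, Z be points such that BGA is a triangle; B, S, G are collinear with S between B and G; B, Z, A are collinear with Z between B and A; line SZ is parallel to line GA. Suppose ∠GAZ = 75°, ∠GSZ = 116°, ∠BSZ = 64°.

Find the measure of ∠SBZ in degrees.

1. ∠BAG = 75°  [Z on ray AB]
2. ∠AGB = 64°  [SZ∥GA, corresponding at S]
3. ∠ABG = 41°  [△BGA]
4. ∠SBZ = 41°  [S on BG, Z on BA]

∠SBZ = 41°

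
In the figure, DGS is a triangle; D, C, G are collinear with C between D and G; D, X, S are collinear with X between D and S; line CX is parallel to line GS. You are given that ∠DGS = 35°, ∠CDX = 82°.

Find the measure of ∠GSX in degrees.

1. ∠DCX = 35°  [CX∥GS, corresponding at C]
2. ∠CXD = 63°  [△DCX]
3. ∠CXS = 117°  [linear pair at X on DS]
4. ∠GSX = 63°  [CX∥GS, co-interior at S–X]

∠GSX = 63°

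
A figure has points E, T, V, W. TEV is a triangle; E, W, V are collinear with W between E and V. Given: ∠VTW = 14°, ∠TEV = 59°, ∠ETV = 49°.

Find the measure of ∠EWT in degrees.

∠EWT = 86°

1. ∠EVT = 72°  [△TEV]
2. ∠TVW = 72°  [W on ray VE]
3. ∠TWV = 94°  [△TWV]
4. ∠EWT = 86°  [linear pair at W on EV]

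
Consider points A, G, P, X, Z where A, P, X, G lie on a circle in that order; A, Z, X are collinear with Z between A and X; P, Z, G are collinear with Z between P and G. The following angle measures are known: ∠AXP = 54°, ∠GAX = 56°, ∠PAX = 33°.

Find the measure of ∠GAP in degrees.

∠GAP = 89°

1. ∠GPX = 56°  [same arc XG]
2. ∠PGX = 33°  [same arc PX]
3. ∠GXP = 91°  [△PXG]
4. ∠GAP = 89°  [cyclic APXG, opposite ∠A+∠X]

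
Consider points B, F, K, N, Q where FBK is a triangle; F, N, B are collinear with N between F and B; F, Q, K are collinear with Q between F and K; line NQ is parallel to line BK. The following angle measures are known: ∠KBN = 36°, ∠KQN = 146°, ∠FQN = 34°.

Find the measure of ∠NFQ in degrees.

1. ∠FBK = 36°  [N on ray BF]
2. ∠BKF = 34°  [NQ∥BK, corresponding at Q]
3. ∠BFK = 110°  [△FBK]
4. ∠NFQ = 110°  [N on FB, Q on FK]

∠NFQ = 110°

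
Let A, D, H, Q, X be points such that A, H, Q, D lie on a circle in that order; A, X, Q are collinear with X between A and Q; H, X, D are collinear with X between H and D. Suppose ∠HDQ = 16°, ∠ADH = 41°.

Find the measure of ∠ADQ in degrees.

∠ADQ = 57°

1. ∠HAQ = 16°  [same arc HQ]
2. ∠AQH = 41°  [same arc AH]
3. ∠AHQ = 123°  [△AHQ]
4. ∠ADQ = 57°  [cyclic AHQD, opposite ∠H+∠D]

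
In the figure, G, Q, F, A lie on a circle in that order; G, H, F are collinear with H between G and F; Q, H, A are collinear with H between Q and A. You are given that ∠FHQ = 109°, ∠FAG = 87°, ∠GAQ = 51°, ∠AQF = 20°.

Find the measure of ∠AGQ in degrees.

1. ∠GHQ = 71°  [linear pair at H on GF]
2. ∠GFQ = 51°  [△QHF]
3. ∠FQG = 93°  [cyclic GQFA, opposite ∠Q+∠A]
4. ∠FGQ = 36°  [△GQF]
5. ∠AQG = 73°  [△GHQ]
6. ∠AGQ = 56°  [△GQA]

∠AGQ = 56°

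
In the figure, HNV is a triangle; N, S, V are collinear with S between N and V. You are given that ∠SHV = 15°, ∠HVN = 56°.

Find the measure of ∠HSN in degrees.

∠HSN = 71°

1. ∠HVS = 56°  [S on ray VN]
2. ∠HSV = 109°  [△HSV]
3. ∠HSN = 71°  [linear pair at S on NV]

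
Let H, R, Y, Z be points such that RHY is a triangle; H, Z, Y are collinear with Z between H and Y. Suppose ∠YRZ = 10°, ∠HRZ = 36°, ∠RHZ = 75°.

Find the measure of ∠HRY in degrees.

1. ∠HZR = 69°  [△RHZ]
2. ∠RHY = 75°  [Z on ray HY]
3. ∠RZY = 111°  [linear pair at Z on HY]
4. ∠RYZ = 59°  [△RZY]
5. ∠HYR = 59°  [Z on ray YH]
6. ∠HRY = 46°  [△RHY]

∠HRY = 46°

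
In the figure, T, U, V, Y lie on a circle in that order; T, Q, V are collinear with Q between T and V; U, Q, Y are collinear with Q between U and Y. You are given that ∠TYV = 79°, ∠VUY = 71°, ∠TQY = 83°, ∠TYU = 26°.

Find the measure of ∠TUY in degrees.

1. ∠TUV = 101°  [cyclic TUVY, opposite ∠U+∠Y]
2. ∠UQV = 83°  [vertical angles at Q]
3. ∠TVU = 26°  [same arc TU]
4. ∠UTV = 53°  [△TUV]
5. ∠TQU = 97°  [linear pair at Q on TV]
6. ∠TUY = 30°  [△TQU]

∠TUY = 30°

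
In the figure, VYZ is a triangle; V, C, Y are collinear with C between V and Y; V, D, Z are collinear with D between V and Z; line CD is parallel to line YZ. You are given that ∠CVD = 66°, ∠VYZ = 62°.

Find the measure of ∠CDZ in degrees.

1. ∠YVZ = 66°  [C on VY, D on VZ]
2. ∠VZY = 52°  [△VYZ]
3. ∠CDV = 52°  [CD∥YZ, corresponding at D]
4. ∠CDZ = 128°  [linear pair at D on VZ]

∠CDZ = 128°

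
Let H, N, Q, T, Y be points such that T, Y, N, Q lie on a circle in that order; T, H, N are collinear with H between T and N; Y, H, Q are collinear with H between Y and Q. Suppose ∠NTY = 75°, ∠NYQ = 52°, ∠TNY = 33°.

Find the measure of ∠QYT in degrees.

∠QYT = 20°

1. ∠NQY = 75°  [same arc YN]
2. ∠QNY = 53°  [△YNQ]
3. ∠TQY = 33°  [same arc TY]
4. ∠QTY = 127°  [cyclic TYNQ, opposite ∠T+∠N]
5. ∠QYT = 20°  [△TYQ]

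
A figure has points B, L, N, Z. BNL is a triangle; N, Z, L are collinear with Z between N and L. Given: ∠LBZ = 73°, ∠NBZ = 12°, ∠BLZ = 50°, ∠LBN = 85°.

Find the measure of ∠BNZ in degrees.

1. ∠BLN = 50°  [Z on ray LN]
2. ∠BNL = 45°  [△BNL]
3. ∠BNZ = 45°  [Z on ray NL]

∠BNZ = 45°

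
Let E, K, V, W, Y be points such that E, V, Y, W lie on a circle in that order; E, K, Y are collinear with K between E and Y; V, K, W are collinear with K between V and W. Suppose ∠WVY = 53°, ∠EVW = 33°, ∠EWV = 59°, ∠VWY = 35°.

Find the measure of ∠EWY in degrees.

1. ∠WEY = 53°  [same arc YW]
2. ∠EYW = 33°  [same arc EW]
3. ∠EWY = 94°  [△EYW]

∠EWY = 94°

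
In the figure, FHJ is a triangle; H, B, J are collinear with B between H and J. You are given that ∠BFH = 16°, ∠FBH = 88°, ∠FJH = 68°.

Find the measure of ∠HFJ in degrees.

1. ∠BHF = 76°  [△FHB]
2. ∠FHJ = 76°  [B on ray HJ]
3. ∠HFJ = 36°  [△FHJ]

∠HFJ = 36°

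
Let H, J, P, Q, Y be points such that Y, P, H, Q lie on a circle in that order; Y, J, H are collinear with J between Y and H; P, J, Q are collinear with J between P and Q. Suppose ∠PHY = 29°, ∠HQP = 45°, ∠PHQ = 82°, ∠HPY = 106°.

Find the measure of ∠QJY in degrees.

∠QJY = 98°

1. ∠PQY = 29°  [same arc YP]
2. ∠HPQ = 53°  [△PHQ]
3. ∠HYQ = 53°  [same arc HQ]
4. ∠QJY = 98°  [△YJQ]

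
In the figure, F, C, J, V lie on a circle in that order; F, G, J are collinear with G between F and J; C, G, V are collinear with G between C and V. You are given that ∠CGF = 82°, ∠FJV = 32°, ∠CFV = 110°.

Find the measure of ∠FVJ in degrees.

1. ∠JGV = 82°  [vertical angles at G]
2. ∠FCV = 32°  [same arc FV]
3. ∠CVF = 38°  [△FCV]
4. ∠FGV = 98°  [linear pair at G on FJ]
5. ∠JFV = 44°  [△FGV]
6. ∠FVJ = 104°  [△FJV]

∠FVJ = 104°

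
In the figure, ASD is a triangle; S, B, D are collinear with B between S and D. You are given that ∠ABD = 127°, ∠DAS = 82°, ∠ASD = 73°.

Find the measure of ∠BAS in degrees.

1. ∠ABS = 53°  [linear pair at B on SD]
2. ∠ASB = 73°  [B on ray SD]
3. ∠BAS = 54°  [△ASB]

∠BAS = 54°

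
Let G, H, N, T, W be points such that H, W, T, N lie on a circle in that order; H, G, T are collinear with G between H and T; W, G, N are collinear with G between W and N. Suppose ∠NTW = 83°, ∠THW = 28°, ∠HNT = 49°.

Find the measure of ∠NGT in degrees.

∠NGT = 90°

1. ∠TNW = 28°  [same arc WT]
2. ∠NWT = 69°  [△WTN]
3. ∠NHT = 69°  [same arc TN]
4. ∠HTN = 62°  [△HTN]
5. ∠NGT = 90°  [△TGN]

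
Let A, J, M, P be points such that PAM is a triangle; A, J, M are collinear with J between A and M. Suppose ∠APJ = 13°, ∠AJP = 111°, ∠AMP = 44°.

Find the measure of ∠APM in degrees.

1. ∠JAP = 56°  [△PAJ]
2. ∠MAP = 56°  [J on ray AM]
3. ∠APM = 80°  [△PAM]

∠APM = 80°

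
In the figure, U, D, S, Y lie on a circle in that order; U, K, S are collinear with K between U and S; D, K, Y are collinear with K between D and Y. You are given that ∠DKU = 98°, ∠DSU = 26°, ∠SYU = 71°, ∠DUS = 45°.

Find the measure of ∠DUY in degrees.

∠DUY = 117°

1. ∠UDY = 37°  [△UKD]
2. ∠DYU = 26°  [same arc UD]
3. ∠DUY = 117°  [△UDY]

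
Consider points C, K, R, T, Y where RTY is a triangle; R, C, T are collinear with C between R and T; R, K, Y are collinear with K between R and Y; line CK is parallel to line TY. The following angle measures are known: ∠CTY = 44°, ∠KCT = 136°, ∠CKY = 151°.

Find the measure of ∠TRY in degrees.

1. ∠KCR = 44°  [linear pair at C on RT]
2. ∠CKR = 29°  [linear pair at K on RY]
3. ∠CRK = 107°  [△RCK]
4. ∠TRY = 107°  [C on RT, K on RY]

∠TRY = 107°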